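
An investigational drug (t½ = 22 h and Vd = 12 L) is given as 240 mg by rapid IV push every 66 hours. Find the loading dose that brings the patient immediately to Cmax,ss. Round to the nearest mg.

f = (1/2)^(66/22) ≈ 0.125000; accumulation ratio R = 1/(1−f) ≈ 1.14286.
Loading dose to hit Cmax,ss on first dose: D_load = D_maint·R ≈ 240 × 1.14286 ≈ 274.29 mg.

274 mg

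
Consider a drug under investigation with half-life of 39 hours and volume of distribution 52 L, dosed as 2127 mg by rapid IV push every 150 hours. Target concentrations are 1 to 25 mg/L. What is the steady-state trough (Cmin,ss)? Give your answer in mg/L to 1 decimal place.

Over one 150-h interval, 150/39 ≈ 3.8462 half-lives elapse, leaving f ≈ 0.0695 of each dose.
Each bolus raises the concentration by D/Vd = 2127/52 ≈ 40.904 mg/L.
Steady-state trough Cmin,ss = C₀·f/(1−f) ≈ 40.904 × 0.0695/0.9305 ≈ 3.055 mg/L.
Trough 3.1 mg/L vs MEC 1 mg/L: adequate.

3.1 mg/L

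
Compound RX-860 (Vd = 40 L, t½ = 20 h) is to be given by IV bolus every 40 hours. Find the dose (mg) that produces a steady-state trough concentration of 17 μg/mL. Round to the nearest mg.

τ/t½ = 40/20 ≈ 2, so f = (1/2)^(40/20) ≈ 0.250000.
Cmin,ss = (D/Vd)·f/(1−f), so D = Cmin,ss·Vd·(1−f)/f.
D = 17 × 40 × (1−f)/f ≈ 17 × 40 × 3.00000 ≈ 2040.00 mg.

2040 mg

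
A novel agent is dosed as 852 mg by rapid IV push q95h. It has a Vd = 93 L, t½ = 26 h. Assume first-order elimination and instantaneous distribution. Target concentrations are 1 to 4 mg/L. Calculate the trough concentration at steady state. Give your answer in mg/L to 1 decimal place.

Over one 95-h interval, 95/26 ≈ 3.6538 half-lives elapse, leaving f ≈ 0.0794 of each dose.
Accumulation ratio R = 1/(1 − f) ≈ 1/0.9206 ≈ 1.0862.
Single-dose peak C₀ = D/Vd = 852/93 ≈ 9.161 mg/L.
Cmax,ss = C₀/(1 − f) ≈ 9.161/0.9206 ≈ 9.951 mg/L.
One interval later, Cmin,ss = Cmax,ss·e^(−kτ) ≈ 9.951 × 0.0794 ≈ 0.790 mg/L.
Trough 0.8 mg/L vs MEC 1 mg/L: subtherapeutic.

0.8 mg/L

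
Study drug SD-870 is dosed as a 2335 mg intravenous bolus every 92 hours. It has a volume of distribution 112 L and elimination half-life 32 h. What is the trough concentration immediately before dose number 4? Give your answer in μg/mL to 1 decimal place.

f = (1/2)^(τ/t½) = (1/2)^(92/32) ≈ 0.1363.
C₀ = D/Vd = 2335/112 ≈ 20.848 μg/mL.
Before the 4th dose, 3 doses have been given. Superposition: Cmin = C₀·(f + f² + … + f^3).
≈ 20.848 × (0.1363 + 0.0186 + 0.0025) ≈ 20.848 × 0.1574 ≈ 3.281 μg/mL.

3.3 μg/mL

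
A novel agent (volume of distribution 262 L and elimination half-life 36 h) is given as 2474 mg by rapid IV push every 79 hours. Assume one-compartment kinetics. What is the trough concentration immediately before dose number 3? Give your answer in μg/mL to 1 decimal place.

f = (1/2)^(τ/t½) = (1/2)^(79/36) ≈ 0.2185.
C₀ = D/Vd = 2474/262 ≈ 9.443 μg/mL.
Before the 3rd dose, 2 doses have been given. Superposition: Cmin = C₀·(f + f²).
≈ 9.443 × (0.2185 + 0.0477) ≈ 9.443 × 0.2662 ≈ 2.514 μg/mL.

2.5 μg/mL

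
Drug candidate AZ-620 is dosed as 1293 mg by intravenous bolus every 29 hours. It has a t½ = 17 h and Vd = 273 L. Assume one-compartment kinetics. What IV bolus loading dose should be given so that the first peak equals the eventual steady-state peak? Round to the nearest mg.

f = (1/2)^(29/17) ≈ 0.306534; accumulation ratio R = 1/(1−f) ≈ 1.44203.
Loading dose to hit Cmax,ss on first dose: D_load = D_maint·R ≈ 1293 × 1.44203 ≈ 1864.54 mg.

1865 mg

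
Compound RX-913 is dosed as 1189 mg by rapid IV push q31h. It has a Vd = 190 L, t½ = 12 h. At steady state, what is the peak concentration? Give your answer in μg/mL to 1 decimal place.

τ/t½ = 31/12 ≈ 2.5833, so fraction remaining f = (1/2)^(31/12) ≈ 0.1669.
At steady state, accumulation factor R = 1/(1 − e^(−kτ)) ≈ 1.2003.
Single-dose peak C₀ = D/Vd = 1189/190 ≈ 6.258 μg/mL.
Steady-state peak Cmax,ss = C₀·R ≈ 6.258 × 1.2003 ≈ 7.511 μg/mL.

7.5 μg/mL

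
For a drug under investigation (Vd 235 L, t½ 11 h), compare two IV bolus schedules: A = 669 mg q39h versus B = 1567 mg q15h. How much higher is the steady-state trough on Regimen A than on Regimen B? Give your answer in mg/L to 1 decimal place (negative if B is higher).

-4.0 mg/L

Regimen A: f = (1/2)^(39/11) ≈ 0.0856; Cmin,ss = (669/235)·f/(1−f) ≈ 0.266 mg/L.
Regimen B: f = (1/2)^(15/11) ≈ 0.3886; Cmin,ss = (1567/235)·f/(1−f) ≈ 4.238 mg/L.
Difference ≈ 0.266 − 4.238 ≈ -3.972 mg/L.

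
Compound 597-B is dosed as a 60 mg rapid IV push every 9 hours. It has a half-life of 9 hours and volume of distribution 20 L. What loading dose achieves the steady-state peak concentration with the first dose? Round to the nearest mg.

120 mg

f = (1/2)^(9/9) ≈ 0.500000; accumulation ratio R = 1/(1−f) ≈ 2.00000.
Loading dose to hit Cmax,ss on first dose: D_load = D_maint·R ≈ 60 × 2.00000 ≈ 120.00 mg.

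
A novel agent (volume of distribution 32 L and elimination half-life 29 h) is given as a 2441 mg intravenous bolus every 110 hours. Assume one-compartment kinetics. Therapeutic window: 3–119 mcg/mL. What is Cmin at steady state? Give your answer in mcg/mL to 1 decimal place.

Over one 110-h interval, 110/29 ≈ 3.7931 half-lives elapse, leaving f ≈ 0.0721 of each dose.
Accumulation ratio R = 1/(1 − f) ≈ 1/0.9279 ≈ 1.0777.
Each bolus raises the concentration by D/Vd = 2441/32 ≈ 76.281 mcg/mL.
Cmax,ss = C₀/(1 − f) ≈ 76.281/0.9279 ≈ 82.208 mcg/mL.
Steady-state trough Cmin,ss = Cmax,ss·f ≈ 82.208 × 0.0721 ≈ 5.927 mcg/mL.
Trough 5.9 mcg/mL vs MEC 3 mcg/mL: adequate.

5.9 mcg/mL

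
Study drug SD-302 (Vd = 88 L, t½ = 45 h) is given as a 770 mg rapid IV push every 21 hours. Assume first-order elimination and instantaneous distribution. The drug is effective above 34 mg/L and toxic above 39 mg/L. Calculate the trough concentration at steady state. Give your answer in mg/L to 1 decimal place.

22.9 mg/L

Over one 21-h interval, 21/45 ≈ 0.46667 half-lives elapse, leaving f ≈ 0.7236 of each dose.
At steady state, accumulation factor R = 1/(1 − e^(−kτ)) ≈ 3.6179.
Single-dose peak C₀ = D/Vd = 770/88 ≈ 8.750 mg/L.
Steady-state peak Cmax,ss = C₀·R ≈ 8.750 × 3.6179 ≈ 31.657 mg/L.
Steady-state trough Cmin,ss = Cmax,ss·f ≈ 31.657 × 0.7236 ≈ 22.907 mg/L.
Trough 22.9 mg/L vs MEC 34 mg/L: subtherapeutic.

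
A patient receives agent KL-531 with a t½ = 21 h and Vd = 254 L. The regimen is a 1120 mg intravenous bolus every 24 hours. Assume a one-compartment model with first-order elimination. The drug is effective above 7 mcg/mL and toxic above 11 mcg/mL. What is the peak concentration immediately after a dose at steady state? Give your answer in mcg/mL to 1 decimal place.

k = ln2/t½ = ln2/21 ≈ 0.033007 h⁻¹; fraction remaining f = e^(−kτ) = e^(−0.033007×24) ≈ 0.4529.
At steady state, accumulation factor R = 1/(1 − e^(−kτ)) ≈ 1.8278.
Each bolus raises the concentration by D/Vd = 1120/254 ≈ 4.409 mcg/mL.
Steady-state peak Cmax,ss = C₀·R ≈ 4.409 × 1.8278 ≈ 8.059 mcg/mL.
Peak 8.1 mcg/mL vs MTC 11 mcg/mL: below toxic threshold.

8.1 mcg/mL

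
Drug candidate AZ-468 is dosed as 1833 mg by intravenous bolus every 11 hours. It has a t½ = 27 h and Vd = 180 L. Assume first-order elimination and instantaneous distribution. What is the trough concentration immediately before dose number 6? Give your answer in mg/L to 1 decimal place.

23.6 mg/L

f = (1/2)^(τ/t½) = (1/2)^(11/27) ≈ 0.7540.
C₀ = D/Vd = 1833/180 ≈ 10.183 mg/L.
Before the 6th dose, 5 doses have been given. Superposition: Cmin = C₀·(f + f² + … + f^5).
≈ 10.183 × (0.7540 + 0.5685 + 0.4287 + 0.3232 + 0.2437) ≈ 10.183 × 2.3181 ≈ 23.605 mg/L.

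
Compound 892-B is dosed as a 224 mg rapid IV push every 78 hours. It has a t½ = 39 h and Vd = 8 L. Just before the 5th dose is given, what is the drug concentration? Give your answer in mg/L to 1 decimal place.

f = (1/2)^(τ/t½) = (1/2)^(78/39) ≈ 0.2500.
C₀ = D/Vd = 224/8 ≈ 28.000 mg/L.
Before the 5th dose, 4 doses have been given. Superposition: Cmin = C₀·(f + f² + … + f^4).
≈ 28.000 × (0.2500 + 0.0625 + 0.0156 + 0.0039) ≈ 28.000 × 0.3320 ≈ 9.296 mg/L.

9.3 mg/L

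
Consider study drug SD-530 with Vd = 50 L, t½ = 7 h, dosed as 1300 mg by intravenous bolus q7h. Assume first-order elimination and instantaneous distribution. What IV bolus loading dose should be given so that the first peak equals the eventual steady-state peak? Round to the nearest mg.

2600 mg

f = (1/2)^(7/7) ≈ 0.500000; accumulation ratio R = 1/(1−f) ≈ 2.00000.
Loading dose to hit Cmax,ss on first dose: D_load = D_maint·R ≈ 1300 × 2.00000 ≈ 2600.00 mg.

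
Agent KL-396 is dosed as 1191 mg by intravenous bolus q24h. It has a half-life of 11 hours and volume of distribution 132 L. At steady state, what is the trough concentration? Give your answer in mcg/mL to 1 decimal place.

k = ln2/t½ = ln2/11 ≈ 0.063013 h⁻¹; fraction remaining f = e^(−kτ) = e^(−0.063013×24) ≈ 0.2204.
At steady state, accumulation factor R = 1/(1 − e^(−kτ)) ≈ 1.2827.
Each bolus raises the concentration by D/Vd = 1191/132 ≈ 9.023 mcg/mL.
Steady-state peak Cmax,ss = C₀·R ≈ 9.023 × 1.2827 ≈ 11.574 mcg/mL.
Steady-state trough Cmin,ss = Cmax,ss·f ≈ 11.574 × 0.2204 ≈ 2.551 mcg/mL.

2.6 mcg/mL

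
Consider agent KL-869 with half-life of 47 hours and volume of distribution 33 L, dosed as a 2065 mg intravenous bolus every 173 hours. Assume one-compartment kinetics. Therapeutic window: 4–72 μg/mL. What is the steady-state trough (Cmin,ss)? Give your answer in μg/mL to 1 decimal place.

k = ln2/t½ = ln2/47 ≈ 0.014748 h⁻¹; fraction remaining f = e^(−kτ) = e^(−0.014748×173) ≈ 0.0780.
Accumulation ratio R = 1/(1 − f) ≈ 1/0.9220 ≈ 1.0846.
Single-dose peak C₀ = D/Vd = 2065/33 ≈ 62.576 μg/mL.
Cmax,ss = C₀/(1 − f) ≈ 62.576/0.9220 ≈ 67.870 μg/mL.
One interval later, Cmin,ss = Cmax,ss·e^(−kτ) ≈ 67.870 × 0.0780 ≈ 5.294 μg/mL.
Trough 5.3 μg/mL vs MEC 4 μg/mL: adequate.

5.3 μg/mL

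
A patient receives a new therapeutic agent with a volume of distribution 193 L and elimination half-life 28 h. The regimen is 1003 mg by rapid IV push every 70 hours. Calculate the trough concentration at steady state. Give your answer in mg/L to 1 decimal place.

Over one 70-h interval, 70/28 ≈ 2.5 half-lives elapse, leaving f ≈ 0.1768 of each dose.
Accumulation ratio R = 1/(1 − f) ≈ 1/0.8232 ≈ 1.2148.
Single-dose peak C₀ = D/Vd = 1003/193 ≈ 5.197 mg/L.
Steady-state peak Cmax,ss = C₀·R ≈ 5.197 × 1.2148 ≈ 6.313 mg/L.
One interval later, Cmin,ss = Cmax,ss·e^(−kτ) ≈ 6.313 × 0.1768 ≈ 1.116 mg/L.

1.1 mg/L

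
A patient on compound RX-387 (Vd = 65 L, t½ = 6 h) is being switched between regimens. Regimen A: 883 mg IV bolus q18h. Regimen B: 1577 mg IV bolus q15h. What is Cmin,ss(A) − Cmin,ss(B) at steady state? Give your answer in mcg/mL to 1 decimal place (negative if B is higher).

-3.3 mcg/mL

Regimen A: f = (1/2)^(18/6) ≈ 0.1250; Cmin,ss = (883/65)·f/(1−f) ≈ 1.941 mcg/mL.
Regimen B: f = (1/2)^(15/6) ≈ 0.1768; Cmin,ss = (1577/65)·f/(1−f) ≈ 5.211 mcg/mL.
Difference ≈ 1.941 − 5.211 ≈ -3.270 mcg/mL.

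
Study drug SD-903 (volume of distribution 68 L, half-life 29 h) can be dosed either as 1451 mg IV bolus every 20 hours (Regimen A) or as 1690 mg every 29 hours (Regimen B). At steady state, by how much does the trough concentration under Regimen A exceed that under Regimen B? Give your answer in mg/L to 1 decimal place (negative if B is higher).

Regimen A: f = (1/2)^(20/29) ≈ 0.6200; Cmin,ss = (1451/68)·f/(1−f) ≈ 34.815 mg/L.
Regimen B: f = (1/2)^(29/29) ≈ 0.5000; Cmin,ss = (1690/68)·f/(1−f) ≈ 24.853 mg/L.
Difference ≈ 34.815 − 24.853 ≈ 9.962 mg/L.

10.0 mg/L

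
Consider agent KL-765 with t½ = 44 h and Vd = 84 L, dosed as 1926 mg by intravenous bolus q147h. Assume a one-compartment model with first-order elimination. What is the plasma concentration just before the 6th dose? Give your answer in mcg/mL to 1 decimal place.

2.5 mcg/mL

f = (1/2)^(τ/t½) = (1/2)^(147/44) ≈ 0.0987.
C₀ = D/Vd = 1926/84 ≈ 22.929 mcg/mL.
Before the 6th dose, 5 doses have been given. Superposition: Cmin = C₀·(f + f² + … + f^5).
≈ 22.929 × (0.0987 + 0.0097 + 0.0010 + 0.0001 + 0.0000) ≈ 22.929 × 0.1095 ≈ 2.511 mcg/mL.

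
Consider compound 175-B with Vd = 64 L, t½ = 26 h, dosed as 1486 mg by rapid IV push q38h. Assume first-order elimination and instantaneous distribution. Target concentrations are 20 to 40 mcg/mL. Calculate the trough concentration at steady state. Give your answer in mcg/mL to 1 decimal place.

τ/t½ = 38/26 ≈ 1.4615, so fraction remaining f = (1/2)^(38/26) ≈ 0.3631.
Each bolus raises the concentration by D/Vd = 1486/64 ≈ 23.219 mcg/mL.
Steady-state trough Cmin,ss = C₀·f/(1−f) ≈ 23.219 × 0.3631/0.6369 ≈ 13.237 mcg/mL.
Trough 13.2 mcg/mL vs MEC 20 mcg/mL: subtherapeutic.

13.2 mcg/mL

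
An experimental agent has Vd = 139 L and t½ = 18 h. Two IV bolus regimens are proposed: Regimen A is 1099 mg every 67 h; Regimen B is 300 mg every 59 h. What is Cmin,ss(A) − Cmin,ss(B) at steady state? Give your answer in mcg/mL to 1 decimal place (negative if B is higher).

Regimen A: f = (1/2)^(67/18) ≈ 0.0758; Cmin,ss = (1099/139)·f/(1−f) ≈ 0.648 mcg/mL.
Regimen B: f = (1/2)^(59/18) ≈ 0.1031; Cmin,ss = (300/139)·f/(1−f) ≈ 0.248 mcg/mL.
Difference ≈ 0.648 − 0.248 ≈ 0.400 mcg/mL.

0.4 mcg/mL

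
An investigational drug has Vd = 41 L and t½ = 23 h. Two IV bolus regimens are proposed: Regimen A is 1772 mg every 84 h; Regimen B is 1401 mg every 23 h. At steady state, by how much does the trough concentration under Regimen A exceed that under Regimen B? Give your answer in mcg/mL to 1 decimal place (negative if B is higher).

-30.4 mcg/mL

Regimen A: f = (1/2)^(84/23) ≈ 0.0795; Cmin,ss = (1772/41)·f/(1−f) ≈ 3.733 mcg/mL.
Regimen B: f = (1/2)^(23/23) ≈ 0.5000; Cmin,ss = (1401/41)·f/(1−f) ≈ 34.171 mcg/mL.
Difference ≈ 3.733 − 34.171 ≈ -30.438 mcg/mL.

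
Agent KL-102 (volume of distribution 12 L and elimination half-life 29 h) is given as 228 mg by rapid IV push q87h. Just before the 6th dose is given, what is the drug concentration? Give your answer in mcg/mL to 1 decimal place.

f = (1/2)^(τ/t½) = (1/2)^(87/29) ≈ 0.1250.
C₀ = D/Vd = 228/12 ≈ 19.000 mcg/mL.
Before the 6th dose, 5 doses have been given. Superposition: Cmin = C₀·(f + f² + … + f^5).
≈ 19.000 × (0.1250 + 0.0156 + 0.0020 + 0.0002 + 0.0000) ≈ 19.000 × 0.1428 ≈ 2.713 mcg/mL.

2.7 mcg/mL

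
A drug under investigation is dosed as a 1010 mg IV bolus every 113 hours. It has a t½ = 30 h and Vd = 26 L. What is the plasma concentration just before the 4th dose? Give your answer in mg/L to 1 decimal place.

3.1 mg/L

f = (1/2)^(τ/t½) = (1/2)^(113/30) ≈ 0.0735.
C₀ = D/Vd = 1010/26 ≈ 38.846 mg/L.
Before the 4th dose, 3 doses have been given. Superposition: Cmin = C₀·(f + f² + … + f^3).
≈ 38.846 × (0.0735 + 0.0054 + 0.0004) ≈ 38.846 × 0.0793 ≈ 3.080 mg/L.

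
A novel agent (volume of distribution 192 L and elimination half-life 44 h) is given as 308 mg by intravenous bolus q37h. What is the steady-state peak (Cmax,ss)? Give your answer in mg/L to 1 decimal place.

3.6 mg/L

k = ln2/t½ = ln2/44 ≈ 0.015753 h⁻¹; fraction remaining f = e^(−kτ) = e^(−0.015753×37) ≈ 0.5583.
Accumulation ratio R = 1/(1 − f) ≈ 1/0.4417 ≈ 2.2640.
Single-dose peak C₀ = D/Vd = 308/192 ≈ 1.604 mg/L.
Cmax,ss = C₀/(1 − f) ≈ 1.604/0.4417 ≈ 3.631 mg/L.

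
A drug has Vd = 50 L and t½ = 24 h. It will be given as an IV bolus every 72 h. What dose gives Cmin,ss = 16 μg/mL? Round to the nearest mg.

τ/t½ = 72/24 ≈ 3, so f = (1/2)^(72/24) ≈ 0.125000.
Cmin,ss = (D/Vd)·f/(1−f), so D = Cmin,ss·Vd·(1−f)/f.
D = 16 × 50 × (1−f)/f ≈ 16 × 50 × 7.00000 ≈ 5600.00 mg.

5600 mg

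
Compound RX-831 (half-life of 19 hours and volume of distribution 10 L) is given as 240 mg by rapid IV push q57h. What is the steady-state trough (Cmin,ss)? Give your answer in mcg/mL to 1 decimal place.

3.4 mcg/mL

τ = 57 h = 3 half-lives, so f = (1/2)^3 = 0.125.
At steady state, R = 1/(1 − 0.125) = 8/7.
Single-dose peak C₀ = D/Vd = 240/10 = 24 mcg/mL.
Steady-state peak Cmax,ss = C₀·R = 24 × 8/7 ≈ 27.429 mcg/mL.
Steady-state trough Cmin,ss = Cmax,ss·f ≈ 27.429 × 0.125 ≈ 3.429 mcg/mL.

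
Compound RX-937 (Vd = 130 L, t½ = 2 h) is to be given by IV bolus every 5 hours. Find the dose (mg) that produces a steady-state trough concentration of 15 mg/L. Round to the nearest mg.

9081 mg

τ/t½ = 5/2 ≈ 2.5, so f = (1/2)^(5/2) ≈ 0.176777.
Cmin,ss = (D/Vd)·f/(1−f), so D = Cmin,ss·Vd·(1−f)/f.
D = 15 × 130 × (1−f)/f ≈ 15 × 130 × 4.65684 ≈ 9080.84 mg.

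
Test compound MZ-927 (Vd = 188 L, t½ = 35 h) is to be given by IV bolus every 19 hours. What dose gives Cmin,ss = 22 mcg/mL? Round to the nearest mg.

τ/t½ = 19/35 ≈ 0.54286, so f = (1/2)^(19/35) ≈ 0.686410.
Cmin,ss = (D/Vd)·f/(1−f), so D = Cmin,ss·Vd·(1−f)/f.
D = 22 × 188 × (1−f)/f ≈ 22 × 188 × 0.45686 ≈ 1889.57 mg.

1890 mg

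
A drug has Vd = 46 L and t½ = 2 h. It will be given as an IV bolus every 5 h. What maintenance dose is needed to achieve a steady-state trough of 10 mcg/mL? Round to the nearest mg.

τ/t½ = 5/2 ≈ 2.5, so f = (1/2)^(5/2) ≈ 0.176777.
Cmin,ss = (D/Vd)·f/(1−f), so D = Cmin,ss·Vd·(1−f)/f.
D = 10 × 46 × (1−f)/f ≈ 10 × 46 × 4.65684 ≈ 2142.15 mg.

2142 mg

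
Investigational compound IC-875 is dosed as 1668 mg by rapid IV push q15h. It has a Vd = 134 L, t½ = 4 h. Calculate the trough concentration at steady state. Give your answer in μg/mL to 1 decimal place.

τ/t½ = 15/4 ≈ 3.75, so fraction remaining f = (1/2)^(15/4) ≈ 0.0743.
Single-dose peak C₀ = D/Vd = 1668/134 ≈ 12.448 μg/mL.
Steady-state trough Cmin,ss = C₀·f/(1−f) ≈ 12.448 × 0.0743/0.9257 ≈ 0.999 μg/mL.

1.0 μg/mL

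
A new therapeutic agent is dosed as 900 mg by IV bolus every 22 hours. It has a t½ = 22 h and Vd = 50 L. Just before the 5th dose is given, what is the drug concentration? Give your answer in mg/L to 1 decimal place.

16.9 mg/L

f = (1/2)^(τ/t½) = (1/2)^(22/22) ≈ 0.5000.
C₀ = D/Vd = 900/50 ≈ 18.000 mg/L.
Before the 5th dose, 4 doses have been given. Superposition: Cmin = C₀·(f + f² + … + f^4).
≈ 18.000 × (0.5000 + 0.2500 + 0.1250 + 0.0625) ≈ 18.000 × 0.9375 ≈ 16.875 mg/L.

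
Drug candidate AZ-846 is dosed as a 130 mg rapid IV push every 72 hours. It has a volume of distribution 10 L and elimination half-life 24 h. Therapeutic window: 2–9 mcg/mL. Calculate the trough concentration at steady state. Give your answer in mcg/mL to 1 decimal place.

τ = 72 h = 3 half-lives, so f = (1/2)^3 = 0.125.
Accumulation ratio R = 1/(1 − f) = 1/0.875 = 8/7.
Single-dose peak C₀ = D/Vd = 130/10 = 13 mcg/mL.
Steady-state peak Cmax,ss = C₀·R = 13 × 8/7 ≈ 14.857 mcg/mL.
Steady-state trough Cmin,ss = Cmax,ss·f ≈ 14.857 × 0.125 ≈ 1.857 mcg/mL.
Trough 1.9 mcg/mL vs MEC 2 mcg/mL: subtherapeutic.

1.9 mcg/mL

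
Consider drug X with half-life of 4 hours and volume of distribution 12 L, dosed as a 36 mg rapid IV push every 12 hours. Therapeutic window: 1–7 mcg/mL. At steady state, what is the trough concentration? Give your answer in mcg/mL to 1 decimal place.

0.4 mcg/mL

τ = 12 h = 3 half-lives, so f = (1/2)^3 = 0.125.
At steady state, R = 1/(1 − 0.125) = 8/7.
Single-dose peak C₀ = D/Vd = 36/12 = 3 mcg/mL.
Steady-state peak Cmax,ss = C₀·R = 3 × 8/7 ≈ 3.429 mcg/mL.
Steady-state trough Cmin,ss = Cmax,ss·f ≈ 3.429 × 0.125 ≈ 0.429 mcg/mL.
Trough 0.4 mcg/mL vs MEC 1 mcg/mL: subtherapeutic.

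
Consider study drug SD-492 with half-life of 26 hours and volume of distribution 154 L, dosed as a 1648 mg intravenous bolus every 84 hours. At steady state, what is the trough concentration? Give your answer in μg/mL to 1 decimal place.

1.3 μg/mL

k = ln2/t½ = ln2/26 ≈ 0.026660 h⁻¹; fraction remaining f = e^(−kτ) = e^(−0.026660×84) ≈ 0.1065.
At steady state, accumulation factor R = 1/(1 − e^(−kτ)) ≈ 1.1192.
Each bolus raises the concentration by D/Vd = 1648/154 ≈ 10.701 μg/mL.
Steady-state peak Cmax,ss = C₀·R ≈ 10.701 × 1.1192 ≈ 11.977 μg/mL.
Steady-state trough Cmin,ss = Cmax,ss·f ≈ 11.977 × 0.1065 ≈ 1.276 μg/mL.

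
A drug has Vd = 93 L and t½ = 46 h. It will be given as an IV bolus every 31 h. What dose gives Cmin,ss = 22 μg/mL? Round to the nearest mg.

τ/t½ = 31/46 ≈ 0.67391, so f = (1/2)^(31/46) ≈ 0.626804.
Cmin,ss = (D/Vd)·f/(1−f), so D = Cmin,ss·Vd·(1−f)/f.
D = 22 × 93 × (1−f)/f ≈ 22 × 93 × 0.59540 ≈ 1218.19 mg.

1218 mg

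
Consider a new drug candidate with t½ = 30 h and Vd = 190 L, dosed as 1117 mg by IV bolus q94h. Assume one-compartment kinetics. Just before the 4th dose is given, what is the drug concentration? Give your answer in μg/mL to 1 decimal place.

f = (1/2)^(τ/t½) = (1/2)^(94/30) ≈ 0.1140.
C₀ = D/Vd = 1117/190 ≈ 5.879 μg/mL.
Before the 4th dose, 3 doses have been given. Superposition: Cmin = C₀·(f + f² + … + f^3).
≈ 5.879 × (0.1140 + 0.0130 + 0.0015) ≈ 5.879 × 0.1285 ≈ 0.755 μg/mL.

0.8 μg/mL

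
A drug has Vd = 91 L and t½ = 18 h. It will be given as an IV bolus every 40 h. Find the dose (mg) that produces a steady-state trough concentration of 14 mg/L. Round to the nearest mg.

4671 mg

τ/t½ = 40/18 ≈ 2.2222, so f = (1/2)^(40/18) ≈ 0.214311.
Cmin,ss = (D/Vd)·f/(1−f), so D = Cmin,ss·Vd·(1−f)/f.
D = 14 × 91 × (1−f)/f ≈ 14 × 91 × 3.66612 ≈ 4670.64 mg.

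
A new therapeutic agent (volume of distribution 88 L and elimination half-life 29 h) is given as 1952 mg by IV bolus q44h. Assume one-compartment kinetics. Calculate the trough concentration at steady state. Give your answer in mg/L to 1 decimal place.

11.9 mg/L

τ/t½ = 44/29 ≈ 1.5172, so fraction remaining f = (1/2)^(44/29) ≈ 0.3494.
Single-dose peak C₀ = D/Vd = 1952/88 ≈ 22.182 mg/L.
Steady-state trough Cmin,ss = C₀·f/(1−f) ≈ 22.182 × 0.3494/0.6506 ≈ 11.913 mg/L.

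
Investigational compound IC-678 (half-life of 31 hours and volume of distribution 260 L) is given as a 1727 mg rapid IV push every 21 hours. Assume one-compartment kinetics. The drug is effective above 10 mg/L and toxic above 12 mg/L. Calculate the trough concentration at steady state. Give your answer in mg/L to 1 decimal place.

11.1 mg/L

k = ln2/t½ = ln2/31 ≈ 0.022360 h⁻¹; fraction remaining f = e^(−kτ) = e^(−0.022360×21) ≈ 0.6253.
Accumulation ratio R = 1/(1 − f) ≈ 1/0.3747 ≈ 2.6688.
Each bolus raises the concentration by D/Vd = 1727/260 ≈ 6.642 mg/L.
Cmax,ss = C₀/(1 − f) ≈ 6.642/0.3747 ≈ 17.726 mg/L.
One interval later, Cmin,ss = Cmax,ss·e^(−kτ) ≈ 17.726 × 0.6253 ≈ 11.084 mg/L.
Trough 11.1 mg/L vs MEC 10 mg/L: adequate.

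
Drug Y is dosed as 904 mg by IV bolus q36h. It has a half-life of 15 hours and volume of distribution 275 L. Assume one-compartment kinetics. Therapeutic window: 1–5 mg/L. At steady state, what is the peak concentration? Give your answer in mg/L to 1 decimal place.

4.1 mg/L

Over one 36-h interval, 36/15 ≈ 2.4 half-lives elapse, leaving f ≈ 0.1895 of each dose.
At steady state, accumulation factor R = 1/(1 − e^(−kτ)) ≈ 1.2338.
Each bolus raises the concentration by D/Vd = 904/275 ≈ 3.287 mg/L.
Steady-state peak Cmax,ss = C₀·R ≈ 3.287 × 1.2338 ≈ 4.056 mg/L.
Peak 4.1 mg/L vs MTC 5 mg/L: below toxic threshold.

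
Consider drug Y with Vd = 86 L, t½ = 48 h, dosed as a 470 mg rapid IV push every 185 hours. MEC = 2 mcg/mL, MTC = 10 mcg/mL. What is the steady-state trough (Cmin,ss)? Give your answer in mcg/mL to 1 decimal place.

0.4 mcg/mL

τ/t½ = 185/48 ≈ 3.8542, so fraction remaining f = (1/2)^(185/48) ≈ 0.0691.
Accumulation ratio R = 1/(1 − f) ≈ 1/0.9309 ≈ 1.0742.
Single-dose peak C₀ = D/Vd = 470/86 ≈ 5.465 mcg/mL.
Cmax,ss = C₀/(1 − f) ≈ 5.465/0.9309 ≈ 5.871 mcg/mL.
One interval later, Cmin,ss = Cmax,ss·e^(−kτ) ≈ 5.871 × 0.0691 ≈ 0.406 mcg/mL.
Trough 0.4 mcg/mL vs MEC 2 mcg/mL: subtherapeutic.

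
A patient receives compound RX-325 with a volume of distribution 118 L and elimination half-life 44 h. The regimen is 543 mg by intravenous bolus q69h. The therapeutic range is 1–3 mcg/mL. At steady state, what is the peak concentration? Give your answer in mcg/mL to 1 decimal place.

k = ln2/t½ = ln2/44 ≈ 0.015753 h⁻¹; fraction remaining f = e^(−kτ) = e^(−0.015753×69) ≈ 0.3372.
Accumulation ratio R = 1/(1 − f) ≈ 1/0.6628 ≈ 1.5088.
Each bolus raises the concentration by D/Vd = 543/118 ≈ 4.602 mcg/mL.
Steady-state peak Cmax,ss = C₀·R ≈ 4.602 × 1.5088 ≈ 6.943 mcg/mL.
Peak 6.9 mcg/mL vs MTC 3 mcg/mL: exceeds toxic threshold.

6.9 mcg/mL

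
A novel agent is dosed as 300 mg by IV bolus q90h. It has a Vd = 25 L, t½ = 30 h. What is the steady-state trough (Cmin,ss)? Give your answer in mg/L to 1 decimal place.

τ = 90 h = 3 half-lives, so f = (1/2)^3 = 0.125.
At steady state, R = 1/(1 − 0.125) = 8/7.
Single-dose peak C₀ = D/Vd = 300/25 = 12 mg/L.
Steady-state peak Cmax,ss = C₀·R = 12 × 8/7 ≈ 13.714 mg/L.
Steady-state trough Cmin,ss = Cmax,ss·f ≈ 13.714 × 0.125 ≈ 1.714 mg/L.

1.7 mg/L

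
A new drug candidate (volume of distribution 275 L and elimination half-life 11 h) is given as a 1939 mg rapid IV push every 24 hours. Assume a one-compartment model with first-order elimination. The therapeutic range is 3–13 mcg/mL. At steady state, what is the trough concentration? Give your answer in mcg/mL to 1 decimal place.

2.0 mcg/mL

k = ln2/t½ = ln2/11 ≈ 0.063013 h⁻¹; fraction remaining f = e^(−kτ) = e^(−0.063013×24) ≈ 0.2204.
Each bolus raises the concentration by D/Vd = 1939/275 ≈ 7.051 mcg/mL.
Steady-state trough Cmin,ss = C₀·f/(1−f) ≈ 7.051 × 0.2204/0.7796 ≈ 1.993 mcg/mL.
Trough 2.0 mcg/mL vs MEC 3 mcg/mL: subtherapeutic.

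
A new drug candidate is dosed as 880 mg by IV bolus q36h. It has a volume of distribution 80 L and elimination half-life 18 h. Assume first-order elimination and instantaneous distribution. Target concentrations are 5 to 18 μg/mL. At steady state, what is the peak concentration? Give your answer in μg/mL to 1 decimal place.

τ = 36 h = 2 half-lives, so f = (1/2)^2 = 0.25.
At steady state, R = 1/(1 − 0.25) = 4/3.
Single-dose peak C₀ = D/Vd = 880/80 = 11 μg/mL.
Steady-state peak Cmax,ss = C₀·R = 11 × 4/3 ≈ 14.667 μg/mL.
Peak 14.7 μg/mL vs MTC 18 μg/mL: below toxic threshold.

14.7 μg/mL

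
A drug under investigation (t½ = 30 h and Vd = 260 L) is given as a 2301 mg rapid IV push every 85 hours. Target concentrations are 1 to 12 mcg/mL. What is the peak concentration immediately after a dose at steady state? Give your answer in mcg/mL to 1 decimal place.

10.3 mcg/mL

Over one 85-h interval, 85/30 ≈ 2.8333 half-lives elapse, leaving f ≈ 0.1403 of each dose.
At steady state, accumulation factor R = 1/(1 − e^(−kτ)) ≈ 1.1632.
Single-dose peak C₀ = D/Vd = 2301/260 ≈ 8.850 mcg/mL.
Steady-state peak Cmax,ss = C₀·R ≈ 8.850 × 1.1632 ≈ 10.294 mcg/mL.
Peak 10.3 mcg/mL vs MTC 12 mcg/mL: below toxic threshold.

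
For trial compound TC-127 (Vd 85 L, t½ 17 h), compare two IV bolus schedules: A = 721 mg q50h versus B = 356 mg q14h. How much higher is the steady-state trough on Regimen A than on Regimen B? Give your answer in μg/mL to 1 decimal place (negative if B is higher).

Regimen A: f = (1/2)^(50/17) ≈ 0.1302; Cmin,ss = (721/85)·f/(1−f) ≈ 1.270 μg/mL.
Regimen B: f = (1/2)^(14/17) ≈ 0.5651; Cmin,ss = (356/85)·f/(1−f) ≈ 5.442 μg/mL.
Difference ≈ 1.270 − 5.442 ≈ -4.172 μg/mL.

-4.2 μg/mL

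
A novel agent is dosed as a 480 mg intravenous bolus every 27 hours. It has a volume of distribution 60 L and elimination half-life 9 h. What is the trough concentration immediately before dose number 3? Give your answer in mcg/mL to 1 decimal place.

1.1 mcg/mL

f = (1/2)^(τ/t½) = (1/2)^(27/9) ≈ 0.1250.
C₀ = D/Vd = 480/60 ≈ 8.000 mcg/mL.
Before the 3rd dose, 2 doses have been given. Superposition: Cmin = C₀·(f + f²).
≈ 8.000 × (0.1250 + 0.0156) ≈ 8.000 × 0.1406 ≈ 1.125 mcg/mL.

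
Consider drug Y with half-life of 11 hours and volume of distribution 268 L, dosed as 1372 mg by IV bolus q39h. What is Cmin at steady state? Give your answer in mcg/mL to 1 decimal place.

τ/t½ = 39/11 ≈ 3.5455, so fraction remaining f = (1/2)^(39/11) ≈ 0.0856.
Each bolus raises the concentration by D/Vd = 1372/268 ≈ 5.119 mcg/mL.
Steady-state trough Cmin,ss = C₀·f/(1−f) ≈ 5.119 × 0.0856/0.9144 ≈ 0.479 mcg/mL.

0.5 mcg/mL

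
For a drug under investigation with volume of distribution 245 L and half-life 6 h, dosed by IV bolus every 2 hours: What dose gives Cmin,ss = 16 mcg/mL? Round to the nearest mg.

τ/t½ = 2/6 ≈ 0.33333, so f = (1/2)^(2/6) ≈ 0.793701.
Cmin,ss = (D/Vd)·f/(1−f), so D = Cmin,ss·Vd·(1−f)/f.
D = 16 × 245 × (1−f)/f ≈ 16 × 245 × 0.25992 ≈ 1018.89 mg.

1019 mg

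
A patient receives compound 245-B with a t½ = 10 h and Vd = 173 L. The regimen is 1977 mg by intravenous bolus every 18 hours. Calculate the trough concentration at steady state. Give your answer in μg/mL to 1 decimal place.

4.6 μg/mL

Over one 18-h interval, 18/10 ≈ 1.8 half-lives elapse, leaving f ≈ 0.2872 of each dose.
Each bolus raises the concentration by D/Vd = 1977/173 ≈ 11.428 μg/mL.
Steady-state trough Cmin,ss = C₀·f/(1−f) ≈ 11.428 × 0.2872/0.7128 ≈ 4.605 μg/mL.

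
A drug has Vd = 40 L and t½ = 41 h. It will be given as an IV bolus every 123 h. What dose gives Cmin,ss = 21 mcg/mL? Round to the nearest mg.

5880 mg

τ/t½ = 123/41 ≈ 3, so f = (1/2)^(123/41) ≈ 0.125000.
Cmin,ss = (D/Vd)·f/(1−f), so D = Cmin,ss·Vd·(1−f)/f.
D = 21 × 40 × (1−f)/f ≈ 21 × 40 × 7.00000 ≈ 5880.00 mg.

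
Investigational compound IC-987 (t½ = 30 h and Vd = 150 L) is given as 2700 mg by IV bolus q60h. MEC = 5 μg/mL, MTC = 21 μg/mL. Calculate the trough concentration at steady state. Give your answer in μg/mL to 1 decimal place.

6.0 μg/mL

τ = 60 h = 2 half-lives, so f = (1/2)^2 = 0.25.
Accumulation ratio R = 1/(1 − f) = 1/0.75 = 4/3.
Single-dose peak C₀ = D/Vd = 2700/150 = 18 μg/mL.
Steady-state peak Cmax,ss = C₀·R = 18 × 4/3 ≈ 24.000 μg/mL.
Steady-state trough Cmin,ss = Cmax,ss·f ≈ 24.000 × 0.25 ≈ 6.000 μg/mL.
Trough 6.0 μg/mL vs MEC 5 μg/mL: adequate.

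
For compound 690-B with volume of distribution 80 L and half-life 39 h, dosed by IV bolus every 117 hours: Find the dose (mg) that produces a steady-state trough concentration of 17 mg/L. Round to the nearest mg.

τ/t½ = 117/39 ≈ 3, so f = (1/2)^(117/39) ≈ 0.125000.
Cmin,ss = (D/Vd)·f/(1−f), so D = Cmin,ss·Vd·(1−f)/f.
D = 17 × 80 × (1−f)/f ≈ 17 × 80 × 7.00000 ≈ 9520.00 mg.

9520 mg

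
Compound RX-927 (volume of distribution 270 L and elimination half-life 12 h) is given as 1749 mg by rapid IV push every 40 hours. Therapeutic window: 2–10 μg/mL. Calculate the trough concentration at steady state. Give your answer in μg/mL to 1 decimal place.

k = ln2/t½ = ln2/12 ≈ 0.057762 h⁻¹; fraction remaining f = e^(−kτ) = e^(−0.057762×40) ≈ 0.0992.
At steady state, accumulation factor R = 1/(1 − e^(−kτ)) ≈ 1.1101.
Single-dose peak C₀ = D/Vd = 1749/270 ≈ 6.478 μg/mL.
Steady-state peak Cmax,ss = C₀·R ≈ 6.478 × 1.1101 ≈ 7.191 μg/mL.
One interval later, Cmin,ss = Cmax,ss·e^(−kτ) ≈ 7.191 × 0.0992 ≈ 0.713 μg/mL.
Trough 0.7 μg/mL vs MEC 2 μg/mL: subtherapeutic.

0.7 μg/mL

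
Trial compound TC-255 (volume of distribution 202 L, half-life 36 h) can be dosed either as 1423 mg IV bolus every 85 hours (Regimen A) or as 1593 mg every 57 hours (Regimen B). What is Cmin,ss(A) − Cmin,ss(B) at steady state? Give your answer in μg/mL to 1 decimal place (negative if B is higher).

Regimen A: f = (1/2)^(85/36) ≈ 0.1946; Cmin,ss = (1423/202)·f/(1−f) ≈ 1.702 μg/mL.
Regimen B: f = (1/2)^(57/36) ≈ 0.3337; Cmin,ss = (1593/202)·f/(1−f) ≈ 3.950 μg/mL.
Difference ≈ 1.702 − 3.950 ≈ -2.248 μg/mL.

-2.2 μg/mL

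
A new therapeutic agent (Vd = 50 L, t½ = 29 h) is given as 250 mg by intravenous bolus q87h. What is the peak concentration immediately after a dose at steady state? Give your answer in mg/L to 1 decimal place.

5.7 mg/L

τ = 87 h = 3 half-lives, so f = (1/2)^3 = 0.125.
Accumulation ratio R = 1/(1 − f) = 1/0.875 = 8/7.
Single-dose peak C₀ = D/Vd = 250/50 = 5 mg/L.
Steady-state peak Cmax,ss = C₀·R = 5 × 8/7 ≈ 5.714 mg/L.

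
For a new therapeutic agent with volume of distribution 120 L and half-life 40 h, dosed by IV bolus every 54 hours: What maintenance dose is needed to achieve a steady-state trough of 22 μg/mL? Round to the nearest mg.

τ/t½ = 54/40 ≈ 1.35, so f = (1/2)^(54/40) ≈ 0.392292.
Cmin,ss = (D/Vd)·f/(1−f), so D = Cmin,ss·Vd·(1−f)/f.
D = 22 × 120 × (1−f)/f ≈ 22 × 120 × 1.54912 ≈ 4089.68 mg.

4090 mg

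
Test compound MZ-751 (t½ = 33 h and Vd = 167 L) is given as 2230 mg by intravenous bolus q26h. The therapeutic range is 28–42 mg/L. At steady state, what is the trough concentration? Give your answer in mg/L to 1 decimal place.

τ/t½ = 26/33 ≈ 0.78788, so fraction remaining f = (1/2)^(26/33) ≈ 0.5792.
Accumulation ratio R = 1/(1 − f) ≈ 1/0.4208 ≈ 2.3764.
Each bolus raises the concentration by D/Vd = 2230/167 ≈ 13.353 mg/L.
Cmax,ss = C₀/(1 − f) ≈ 13.353/0.4208 ≈ 31.732 mg/L.
Steady-state trough Cmin,ss = Cmax,ss·f ≈ 31.732 × 0.5792 ≈ 18.379 mg/L.
Trough 18.4 mg/L vs MEC 28 mg/L: subtherapeutic.

18.4 mg/L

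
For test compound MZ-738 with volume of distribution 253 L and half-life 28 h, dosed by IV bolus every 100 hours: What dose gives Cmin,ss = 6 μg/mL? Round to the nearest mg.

τ/t½ = 100/28 ≈ 3.5714, so f = (1/2)^(100/28) ≈ 0.084119.
Cmin,ss = (D/Vd)·f/(1−f), so D = Cmin,ss·Vd·(1−f)/f.
D = 6 × 253 × (1−f)/f ≈ 6 × 253 × 10.88792 ≈ 16527.86 mg.

16528 mg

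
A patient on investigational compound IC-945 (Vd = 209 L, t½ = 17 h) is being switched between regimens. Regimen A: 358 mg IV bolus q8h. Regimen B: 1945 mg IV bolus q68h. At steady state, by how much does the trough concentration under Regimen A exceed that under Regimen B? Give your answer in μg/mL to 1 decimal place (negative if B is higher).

Regimen A: f = (1/2)^(8/17) ≈ 0.7217; Cmin,ss = (358/209)·f/(1−f) ≈ 4.442 μg/mL.
Regimen B: f = (1/2)^(68/17) ≈ 0.0625; Cmin,ss = (1945/209)·f/(1−f) ≈ 0.620 μg/mL.
Difference ≈ 4.442 − 0.620 ≈ 3.822 μg/mL.

3.8 μg/mL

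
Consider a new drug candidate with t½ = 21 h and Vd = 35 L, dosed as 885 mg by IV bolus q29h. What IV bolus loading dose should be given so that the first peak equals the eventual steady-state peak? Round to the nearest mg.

f = (1/2)^(29/21) ≈ 0.383965; accumulation ratio R = 1/(1−f) ≈ 1.62328.
Loading dose to hit Cmax,ss on first dose: D_load = D_maint·R ≈ 885 × 1.62328 ≈ 1436.60 mg.

1437 mg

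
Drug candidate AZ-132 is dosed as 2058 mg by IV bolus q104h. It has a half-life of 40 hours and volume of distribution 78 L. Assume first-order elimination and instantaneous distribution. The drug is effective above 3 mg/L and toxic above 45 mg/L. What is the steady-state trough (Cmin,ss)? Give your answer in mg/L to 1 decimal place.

5.2 mg/L

τ/t½ = 104/40 ≈ 2.6, so fraction remaining f = (1/2)^(104/40) ≈ 0.1649.
At steady state, accumulation factor R = 1/(1 − e^(−kτ)) ≈ 1.1975.
Single-dose peak C₀ = D/Vd = 2058/78 ≈ 26.385 mg/L.
Cmax,ss = C₀/(1 − f) ≈ 26.385/0.8351 ≈ 31.595 mg/L.
One interval later, Cmin,ss = Cmax,ss·e^(−kτ) ≈ 31.595 × 0.1649 ≈ 5.210 mg/L.
Trough 5.2 mg/L vs MEC 3 mg/L: adequate.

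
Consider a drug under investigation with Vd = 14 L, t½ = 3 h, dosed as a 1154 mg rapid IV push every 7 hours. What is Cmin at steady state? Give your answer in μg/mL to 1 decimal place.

k = ln2/t½ = ln2/3 ≈ 0.231049 h⁻¹; fraction remaining f = e^(−kτ) = e^(−0.231049×7) ≈ 0.1984.
Single-dose peak C₀ = D/Vd = 1154/14 ≈ 82.429 μg/mL.
Steady-state trough Cmin,ss = C₀·f/(1−f) ≈ 82.429 × 0.1984/0.8016 ≈ 20.402 μg/mL.

20.4 μg/mL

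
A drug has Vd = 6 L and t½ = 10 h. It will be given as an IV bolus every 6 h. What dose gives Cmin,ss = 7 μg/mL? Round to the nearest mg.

22 mg

τ/t½ = 6/10 ≈ 0.6, so f = (1/2)^(6/10) ≈ 0.659754.
Cmin,ss = (D/Vd)·f/(1−f), so D = Cmin,ss·Vd·(1−f)/f.
D = 7 × 6 × (1−f)/f ≈ 7 × 6 × 0.51572 ≈ 21.66 mg.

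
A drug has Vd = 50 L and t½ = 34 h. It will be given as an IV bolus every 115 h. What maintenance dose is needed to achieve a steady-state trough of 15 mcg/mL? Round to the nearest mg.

τ/t½ = 115/34 ≈ 3.3824, so f = (1/2)^(115/34) ≈ 0.095898.
Cmin,ss = (D/Vd)·f/(1−f), so D = Cmin,ss·Vd·(1−f)/f.
D = 15 × 50 × (1−f)/f ≈ 15 × 50 × 9.42775 ≈ 7070.81 mg.

7071 mg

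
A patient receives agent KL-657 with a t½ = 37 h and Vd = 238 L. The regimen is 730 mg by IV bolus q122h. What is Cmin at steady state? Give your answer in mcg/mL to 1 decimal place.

Over one 122-h interval, 122/37 ≈ 3.2973 half-lives elapse, leaving f ≈ 0.1017 of each dose.
Accumulation ratio R = 1/(1 − f) ≈ 1/0.8983 ≈ 1.1132.
Single-dose peak C₀ = D/Vd = 730/238 ≈ 3.067 mcg/mL.
Steady-state peak Cmax,ss = C₀·R ≈ 3.067 × 1.1132 ≈ 3.414 mcg/mL.
Steady-state trough Cmin,ss = Cmax,ss·f ≈ 3.414 × 0.1017 ≈ 0.347 mcg/mL.

0.3 mcg/mL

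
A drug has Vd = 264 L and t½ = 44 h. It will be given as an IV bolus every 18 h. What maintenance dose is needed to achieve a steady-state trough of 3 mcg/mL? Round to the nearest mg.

τ/t½ = 18/44 ≈ 0.40909, so f = (1/2)^(18/44) ≈ 0.753098.
Cmin,ss = (D/Vd)·f/(1−f), so D = Cmin,ss·Vd·(1−f)/f.
D = 3 × 264 × (1−f)/f ≈ 3 × 264 × 0.32785 ≈ 259.66 mg.

260 mg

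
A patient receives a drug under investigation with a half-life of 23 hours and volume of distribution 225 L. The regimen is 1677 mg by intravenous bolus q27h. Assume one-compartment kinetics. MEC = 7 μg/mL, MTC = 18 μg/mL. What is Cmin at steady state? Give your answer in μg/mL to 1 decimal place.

Over one 27-h interval, 27/23 ≈ 1.1739 half-lives elapse, leaving f ≈ 0.4432 of each dose.
At steady state, accumulation factor R = 1/(1 − e^(−kτ)) ≈ 1.7960.
Each bolus raises the concentration by D/Vd = 1677/225 ≈ 7.453 μg/mL.
Cmax,ss = C₀/(1 − f) ≈ 7.453/0.5568 ≈ 13.385 μg/mL.
Steady-state trough Cmin,ss = Cmax,ss·f ≈ 13.385 × 0.4432 ≈ 5.932 μg/mL.
Trough 5.9 μg/mL vs MEC 7 μg/mL: subtherapeutic.

5.9 μg/mL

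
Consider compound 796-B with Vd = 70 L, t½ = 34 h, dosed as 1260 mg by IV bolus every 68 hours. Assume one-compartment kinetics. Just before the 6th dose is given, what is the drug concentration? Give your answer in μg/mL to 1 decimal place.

f = (1/2)^(τ/t½) = (1/2)^(68/34) ≈ 0.2500.
C₀ = D/Vd = 1260/70 ≈ 18.000 μg/mL.
Before the 6th dose, 5 doses have been given. Superposition: Cmin = C₀·(f + f² + … + f^5).
≈ 18.000 × (0.2500 + 0.0625 + 0.0156 + 0.0039 + 0.0010) ≈ 18.000 × 0.3330 ≈ 5.994 μg/mL.

6.0 μg/mL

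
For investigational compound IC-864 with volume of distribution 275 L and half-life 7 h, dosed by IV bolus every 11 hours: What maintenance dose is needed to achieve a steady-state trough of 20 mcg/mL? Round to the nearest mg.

10846 mg

τ/t½ = 11/7 ≈ 1.5714, so f = (1/2)^(11/7) ≈ 0.336475.
Cmin,ss = (D/Vd)·f/(1−f), so D = Cmin,ss·Vd·(1−f)/f.
D = 20 × 275 × (1−f)/f ≈ 20 × 275 × 1.97199 ≈ 10845.94 mg.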